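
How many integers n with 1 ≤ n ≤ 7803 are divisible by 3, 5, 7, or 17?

2601 + 1560 + 1114 + 459 − 520 − 371 − 153 − 222 − 91 − 65 + 74 + 30 + 21 + 13 − 4 = 4446

4446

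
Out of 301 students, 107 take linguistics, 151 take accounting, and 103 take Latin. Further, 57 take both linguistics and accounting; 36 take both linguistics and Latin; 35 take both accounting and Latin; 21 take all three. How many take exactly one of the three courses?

168

Using the inclusion–exclusion count for exactly one event:
N(exactly one) = 107 + 151 + 103 − 2·57 − 2·36 − 2·35 + 3·21 = 168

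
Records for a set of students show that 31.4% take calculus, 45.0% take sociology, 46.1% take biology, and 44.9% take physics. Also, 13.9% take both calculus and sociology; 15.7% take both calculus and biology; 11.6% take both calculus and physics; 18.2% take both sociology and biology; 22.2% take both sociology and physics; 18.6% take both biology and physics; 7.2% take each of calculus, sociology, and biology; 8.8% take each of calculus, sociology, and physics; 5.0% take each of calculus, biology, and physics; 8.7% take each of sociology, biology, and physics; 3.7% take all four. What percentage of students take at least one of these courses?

Inclusion–exclusion gives
P(≥1) = 31.4 + 45.0 + 46.1 + 44.9 − 13.9 − 15.7 − 11.6 − 18.2 − 22.2 − 18.6 + 7.2 + 8.8 + 5.0 + 8.7 − 3.7 = 93.2%

93.2%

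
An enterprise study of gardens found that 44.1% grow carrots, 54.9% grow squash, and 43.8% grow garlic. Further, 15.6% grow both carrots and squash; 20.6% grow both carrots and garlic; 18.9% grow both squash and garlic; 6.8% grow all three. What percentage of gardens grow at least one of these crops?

Using inclusion–exclusion:
P(at least one) = 44.1 + 54.9 + 43.8 − 15.6 − 20.6 − 18.9 + 6.8 = 94.5%

94.5%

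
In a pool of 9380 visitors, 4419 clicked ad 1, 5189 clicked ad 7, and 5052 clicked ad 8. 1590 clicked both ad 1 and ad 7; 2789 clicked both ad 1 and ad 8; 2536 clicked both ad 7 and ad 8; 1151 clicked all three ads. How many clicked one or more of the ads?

N(≥1) = 4419 + 5189 + 5052 − 1590 − 2789 − 2536 + 1151 = 8896

8896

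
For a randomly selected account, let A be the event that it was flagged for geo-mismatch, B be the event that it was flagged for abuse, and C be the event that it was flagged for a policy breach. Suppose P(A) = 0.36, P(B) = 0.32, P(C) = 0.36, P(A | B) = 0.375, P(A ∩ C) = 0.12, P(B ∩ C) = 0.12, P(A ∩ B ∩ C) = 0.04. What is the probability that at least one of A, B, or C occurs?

0.72

P(A ∩ B) = P(B)·P(A|B) = 0.32 × 0.375 = 0.12
P(A ∪ B ∪ C) = 0.36 + 0.32 + 0.36 − 0.12 − 0.12 − 0.12 + 0.04 = 0.72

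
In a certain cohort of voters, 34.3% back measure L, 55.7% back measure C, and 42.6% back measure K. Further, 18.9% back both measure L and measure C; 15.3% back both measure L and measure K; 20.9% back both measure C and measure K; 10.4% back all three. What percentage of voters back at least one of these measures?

87.9%

Apply inclusion-exclusion:
P(union) = 34.3 + 55.7 + 42.6 − 18.9 − 15.3 − 20.9 + 10.4 = 87.9%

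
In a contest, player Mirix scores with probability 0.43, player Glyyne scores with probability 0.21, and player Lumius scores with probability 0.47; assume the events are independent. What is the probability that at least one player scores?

0.761341

P(none) = (1 − 0.43) × (1 − 0.21) × (1 − 0.47) = 0.57 × 0.79 × 0.53 = 0.238659
P(at least one) = 1 − 0.238659 = 0.761341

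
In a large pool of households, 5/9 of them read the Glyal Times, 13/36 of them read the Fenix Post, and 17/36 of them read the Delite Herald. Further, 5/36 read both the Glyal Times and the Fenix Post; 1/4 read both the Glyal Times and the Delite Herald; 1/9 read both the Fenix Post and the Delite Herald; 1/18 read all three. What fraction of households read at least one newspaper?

17/18

Using inclusion–exclusion:
P(at least one) = 5/9 + 13/36 + 17/36 − 5/36 − 1/4 − 1/9 + 1/18 = 17/18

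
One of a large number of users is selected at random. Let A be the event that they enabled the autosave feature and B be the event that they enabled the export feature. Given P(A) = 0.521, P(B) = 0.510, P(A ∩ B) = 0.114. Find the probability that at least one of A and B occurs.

Using inclusion–exclusion:
P(A ∪ B) = 0.521 + 0.510 − 0.114 = 0.917

0.917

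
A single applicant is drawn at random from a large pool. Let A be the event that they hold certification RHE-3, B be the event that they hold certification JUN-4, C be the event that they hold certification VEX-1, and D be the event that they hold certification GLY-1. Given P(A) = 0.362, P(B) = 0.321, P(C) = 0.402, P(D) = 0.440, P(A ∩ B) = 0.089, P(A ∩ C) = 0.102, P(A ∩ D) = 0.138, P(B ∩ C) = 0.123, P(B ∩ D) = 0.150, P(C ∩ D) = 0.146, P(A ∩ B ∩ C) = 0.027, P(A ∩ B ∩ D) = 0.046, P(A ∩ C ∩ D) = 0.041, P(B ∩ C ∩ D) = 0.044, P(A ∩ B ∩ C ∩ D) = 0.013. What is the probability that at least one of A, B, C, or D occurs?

P(A ∪ B ∪ C ∪ D) = 0.362 + 0.321 + 0.402 + 0.440 − 0.089 − 0.102 − 0.138 − 0.123 − 0.150 − 0.146 + 0.027 + 0.046 + 0.041 + 0.044 − 0.013 = 0.922

0.922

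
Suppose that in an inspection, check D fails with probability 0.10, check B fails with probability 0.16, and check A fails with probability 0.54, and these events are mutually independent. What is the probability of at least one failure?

P(none) = (1 − 0.10) × (1 − 0.16) × (1 − 0.54) = 0.90 × 0.84 × 0.46 = 0.34776
P(at least one) = 1 − 0.34776 = 0.65224

0.65224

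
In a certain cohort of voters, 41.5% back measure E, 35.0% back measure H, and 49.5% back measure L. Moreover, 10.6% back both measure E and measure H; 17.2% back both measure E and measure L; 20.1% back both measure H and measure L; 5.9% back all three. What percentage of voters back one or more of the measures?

Inclusion–exclusion gives
P(≥1) = 41.5 + 35.0 + 49.5 − 10.6 − 17.2 − 20.1 + 5.9 = 84.0%

84.0%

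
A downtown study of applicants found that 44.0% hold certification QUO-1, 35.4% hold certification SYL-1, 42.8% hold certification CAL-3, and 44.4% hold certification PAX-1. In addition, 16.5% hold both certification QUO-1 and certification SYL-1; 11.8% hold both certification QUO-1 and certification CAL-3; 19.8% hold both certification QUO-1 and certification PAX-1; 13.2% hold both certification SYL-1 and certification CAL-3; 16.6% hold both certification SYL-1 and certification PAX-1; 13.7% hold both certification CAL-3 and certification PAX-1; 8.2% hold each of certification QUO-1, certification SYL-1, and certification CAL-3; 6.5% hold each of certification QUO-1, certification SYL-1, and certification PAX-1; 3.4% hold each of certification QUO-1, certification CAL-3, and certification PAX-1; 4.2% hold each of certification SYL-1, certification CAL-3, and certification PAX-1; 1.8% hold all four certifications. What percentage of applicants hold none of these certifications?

Using inclusion–exclusion:
P(at least one) = 44.0 + 35.4 + 42.8 + 44.4 − 16.5 − 11.8 − 19.8 − 13.2 − 16.6 − 13.7 + 8.2 + 6.5 + 3.4 + 4.2 − 1.8 = 95.5%
P(none) = 100% − 95.5% = 4.5%

4.5%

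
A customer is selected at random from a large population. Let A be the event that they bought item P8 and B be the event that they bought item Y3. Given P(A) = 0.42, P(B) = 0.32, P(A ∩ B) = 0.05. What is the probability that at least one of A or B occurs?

0.69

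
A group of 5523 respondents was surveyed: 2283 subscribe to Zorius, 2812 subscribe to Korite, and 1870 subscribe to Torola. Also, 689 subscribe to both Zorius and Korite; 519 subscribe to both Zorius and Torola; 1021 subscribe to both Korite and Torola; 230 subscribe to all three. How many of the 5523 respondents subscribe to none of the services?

By inclusion-exclusion,
N(≥1) = 2283 + 2812 + 1870 − 689 − 519 − 1021 + 230 = 4966
None: 5523 − 4966 = 557

557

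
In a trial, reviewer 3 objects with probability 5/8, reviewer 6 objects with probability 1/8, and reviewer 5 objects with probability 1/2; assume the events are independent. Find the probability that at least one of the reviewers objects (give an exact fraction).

Independence gives P(none) = ∏(1 − pᵢ).
P(none) = (1 − 5/8) × (1 − 1/8) × (1 − 1/2) = 3/8 × 7/8 × 1/2 = 21/128
P(at least one) = 1 − 21/128 = 107/128

107/128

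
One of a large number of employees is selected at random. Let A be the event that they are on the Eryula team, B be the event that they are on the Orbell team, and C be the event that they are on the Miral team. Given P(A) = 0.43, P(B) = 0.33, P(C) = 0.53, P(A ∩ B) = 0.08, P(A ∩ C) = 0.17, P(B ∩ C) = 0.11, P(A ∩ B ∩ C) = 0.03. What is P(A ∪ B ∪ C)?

0.96

P(A ∪ B ∪ C) = 0.43 + 0.33 + 0.53 − 0.08 − 0.17 − 0.11 + 0.03 = 0.96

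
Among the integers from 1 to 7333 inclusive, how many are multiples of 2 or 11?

3999

floor(7333/2) + floor(7333/11) − floor(7333/22) = 3666 + 666 − 333 = 3999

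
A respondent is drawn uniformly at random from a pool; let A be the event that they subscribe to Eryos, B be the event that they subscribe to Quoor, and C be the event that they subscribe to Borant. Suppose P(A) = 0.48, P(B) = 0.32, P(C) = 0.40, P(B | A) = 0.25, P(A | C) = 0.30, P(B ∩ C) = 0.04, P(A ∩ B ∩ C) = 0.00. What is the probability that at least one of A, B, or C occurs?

P(A ∩ B) = P(A)·P(B|A) = 0.48 × 0.25 = 0.12
P(A ∩ C) = P(C)·P(A|C) = 0.40 × 0.30 = 0.12
Apply inclusion-exclusion:
P(A ∪ B ∪ C) = 0.48 + 0.32 + 0.40 − 0.12 − 0.12 − 0.04 + 0.00 = 0.92

0.92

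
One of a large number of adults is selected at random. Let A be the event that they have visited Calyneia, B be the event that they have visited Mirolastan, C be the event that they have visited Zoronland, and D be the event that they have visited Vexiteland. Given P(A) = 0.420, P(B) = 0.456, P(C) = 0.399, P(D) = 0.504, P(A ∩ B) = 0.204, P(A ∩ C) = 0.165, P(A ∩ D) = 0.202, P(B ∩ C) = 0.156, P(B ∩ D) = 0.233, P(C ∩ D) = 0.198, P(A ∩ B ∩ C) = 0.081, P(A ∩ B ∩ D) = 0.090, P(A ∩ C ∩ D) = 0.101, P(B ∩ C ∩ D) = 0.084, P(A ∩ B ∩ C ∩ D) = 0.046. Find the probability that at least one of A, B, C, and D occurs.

0.931

By inclusion-exclusion,
P(A ∪ B ∪ C ∪ D) = 0.420 + 0.456 + 0.399 + 0.504 − 0.204 − 0.165 − 0.202 − 0.156 − 0.233 − 0.198 + 0.081 + 0.090 + 0.101 + 0.084 − 0.046 = 0.931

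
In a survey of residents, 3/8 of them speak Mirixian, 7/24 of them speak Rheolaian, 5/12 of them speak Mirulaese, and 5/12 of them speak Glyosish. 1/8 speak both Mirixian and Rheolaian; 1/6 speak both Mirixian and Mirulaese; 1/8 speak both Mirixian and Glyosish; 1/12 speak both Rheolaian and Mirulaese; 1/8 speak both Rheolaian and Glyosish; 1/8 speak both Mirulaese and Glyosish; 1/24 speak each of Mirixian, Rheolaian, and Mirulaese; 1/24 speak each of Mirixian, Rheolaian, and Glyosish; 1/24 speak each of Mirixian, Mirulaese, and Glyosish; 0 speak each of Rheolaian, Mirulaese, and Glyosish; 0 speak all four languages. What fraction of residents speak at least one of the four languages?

P(union) = 3/8 + 7/24 + 5/12 + 5/12 − 1/8 − 1/6 − 1/8 − 1/12 − 1/8 − 1/8 + 1/24 + 1/24 + 1/24 + 0 − 0 = 7/8

7/8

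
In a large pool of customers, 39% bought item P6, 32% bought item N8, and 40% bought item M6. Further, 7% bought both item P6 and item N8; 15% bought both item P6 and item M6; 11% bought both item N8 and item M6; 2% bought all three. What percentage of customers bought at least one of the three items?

80%

Apply inclusion-exclusion:
P(≥1) = 39 + 32 + 40 − 7 − 15 − 11 + 2 = 80%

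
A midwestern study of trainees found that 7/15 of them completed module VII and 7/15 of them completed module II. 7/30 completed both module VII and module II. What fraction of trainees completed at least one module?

7/10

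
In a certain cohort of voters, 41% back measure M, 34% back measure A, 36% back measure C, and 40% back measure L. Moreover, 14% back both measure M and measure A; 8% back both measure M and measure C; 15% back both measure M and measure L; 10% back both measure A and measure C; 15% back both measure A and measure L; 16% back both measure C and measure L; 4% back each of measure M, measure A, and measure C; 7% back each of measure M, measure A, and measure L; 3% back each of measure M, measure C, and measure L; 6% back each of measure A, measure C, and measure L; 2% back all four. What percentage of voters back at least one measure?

91%

P(≥1) = 41 + 34 + 36 + 40 − 14 − 8 − 15 − 10 − 15 − 16 + 4 + 7 + 3 + 6 − 2 = 91%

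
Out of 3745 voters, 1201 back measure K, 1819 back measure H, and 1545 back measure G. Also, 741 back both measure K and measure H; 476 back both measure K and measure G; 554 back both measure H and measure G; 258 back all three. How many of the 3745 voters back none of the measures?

693

|union| = 1201 + 1819 + 1545 − 741 − 476 − 554 + 258 = 3052
None: 3745 − 3052 = 693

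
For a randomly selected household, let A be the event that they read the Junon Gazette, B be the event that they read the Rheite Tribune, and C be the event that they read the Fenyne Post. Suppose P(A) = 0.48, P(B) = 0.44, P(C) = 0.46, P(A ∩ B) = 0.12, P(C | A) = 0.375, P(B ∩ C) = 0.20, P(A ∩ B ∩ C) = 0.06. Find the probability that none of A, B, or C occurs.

P(A ∩ C) = P(A)·P(C|A) = 0.48 × 0.375 = 0.18
P(A ∪ B ∪ C) = 0.48 + 0.44 + 0.46 − 0.12 − 0.18 − 0.20 + 0.06 = 0.94
P(none) = 1 − 0.94 = 0.06

0.06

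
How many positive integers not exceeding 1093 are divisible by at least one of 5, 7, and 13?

401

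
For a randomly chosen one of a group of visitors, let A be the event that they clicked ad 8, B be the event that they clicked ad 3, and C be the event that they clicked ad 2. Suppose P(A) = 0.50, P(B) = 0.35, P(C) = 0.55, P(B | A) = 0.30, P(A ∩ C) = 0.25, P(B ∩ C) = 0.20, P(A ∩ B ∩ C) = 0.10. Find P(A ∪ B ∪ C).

P(A ∩ B) = P(A)·P(B|A) = 0.50 × 0.30 = 0.15
Apply inclusion-exclusion:
P(A ∪ B ∪ C) = 0.50 + 0.35 + 0.55 − 0.15 − 0.25 − 0.20 + 0.10 = 0.90

0.90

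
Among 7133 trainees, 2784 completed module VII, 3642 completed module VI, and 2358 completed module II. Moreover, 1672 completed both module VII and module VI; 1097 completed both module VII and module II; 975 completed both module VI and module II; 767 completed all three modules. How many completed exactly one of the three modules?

3597

|exactly one| = 2784 + 3642 + 2358 − 2·1672 − 2·1097 − 2·975 + 3·767 = 3597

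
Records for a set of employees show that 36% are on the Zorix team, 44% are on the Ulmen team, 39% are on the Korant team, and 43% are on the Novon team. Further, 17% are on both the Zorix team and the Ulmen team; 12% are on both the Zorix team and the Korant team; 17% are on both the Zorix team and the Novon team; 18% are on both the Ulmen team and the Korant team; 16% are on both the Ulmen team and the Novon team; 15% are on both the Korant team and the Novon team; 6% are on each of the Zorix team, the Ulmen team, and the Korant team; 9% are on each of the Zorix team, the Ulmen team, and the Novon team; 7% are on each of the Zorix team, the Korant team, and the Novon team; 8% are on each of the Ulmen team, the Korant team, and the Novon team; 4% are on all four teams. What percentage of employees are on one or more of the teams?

P(at least one) = 36 + 44 + 39 + 43 − 17 − 12 − 17 − 18 − 16 − 15 + 6 + 9 + 7 + 8 − 4 = 93%

93%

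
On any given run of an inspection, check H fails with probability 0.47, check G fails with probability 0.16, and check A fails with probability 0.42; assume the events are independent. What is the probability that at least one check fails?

0.741784

P(none) = (1 − 0.47) × (1 − 0.16) × (1 − 0.42) = 0.53 × 0.84 × 0.58 = 0.258216
P(at least one) = 1 − 0.258216 = 0.741784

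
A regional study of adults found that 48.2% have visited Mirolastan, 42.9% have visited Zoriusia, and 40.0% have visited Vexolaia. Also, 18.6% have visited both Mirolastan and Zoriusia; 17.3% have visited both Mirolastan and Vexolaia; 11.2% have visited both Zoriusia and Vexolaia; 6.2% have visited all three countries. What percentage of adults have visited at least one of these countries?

90.2%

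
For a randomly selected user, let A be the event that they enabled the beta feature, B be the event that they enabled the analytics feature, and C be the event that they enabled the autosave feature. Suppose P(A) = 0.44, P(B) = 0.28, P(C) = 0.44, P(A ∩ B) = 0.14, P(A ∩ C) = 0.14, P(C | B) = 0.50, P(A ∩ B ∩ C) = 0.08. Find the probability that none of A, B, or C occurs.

P(B ∩ C) = P(B)·P(C|B) = 0.28 × 0.50 = 0.14
P(A ∪ B ∪ C) = 0.44 + 0.28 + 0.44 − 0.14 − 0.14 − 0.14 + 0.08 = 0.82
P(none) = 1 − 0.82 = 0.18

0.18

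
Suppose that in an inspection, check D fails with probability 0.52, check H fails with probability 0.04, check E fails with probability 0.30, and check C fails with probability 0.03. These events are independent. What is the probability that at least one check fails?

0.6871168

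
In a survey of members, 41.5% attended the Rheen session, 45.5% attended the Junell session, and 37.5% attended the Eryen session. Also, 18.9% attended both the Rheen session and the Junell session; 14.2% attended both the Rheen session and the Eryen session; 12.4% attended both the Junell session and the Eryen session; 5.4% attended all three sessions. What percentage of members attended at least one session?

84.4%

P(≥1) = 41.5 + 45.5 + 37.5 − 18.9 − 14.2 − 12.4 + 5.4 = 84.4%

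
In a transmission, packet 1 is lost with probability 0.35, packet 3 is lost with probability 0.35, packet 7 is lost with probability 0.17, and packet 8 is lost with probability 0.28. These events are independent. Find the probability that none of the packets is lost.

Independence gives P(none) = ∏(1 − pᵢ).
P(none) = (1 − 0.35) × (1 − 0.35) × (1 − 0.17) × (1 − 0.28) = 0.65 × 0.65 × 0.83 × 0.72 = 0.252486

0.252486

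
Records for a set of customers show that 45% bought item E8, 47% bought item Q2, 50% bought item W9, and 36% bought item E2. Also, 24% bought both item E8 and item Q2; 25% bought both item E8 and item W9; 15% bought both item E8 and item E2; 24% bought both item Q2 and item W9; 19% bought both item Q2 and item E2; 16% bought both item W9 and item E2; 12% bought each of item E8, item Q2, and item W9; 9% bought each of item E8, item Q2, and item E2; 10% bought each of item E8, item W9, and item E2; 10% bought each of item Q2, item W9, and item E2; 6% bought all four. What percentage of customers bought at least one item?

90%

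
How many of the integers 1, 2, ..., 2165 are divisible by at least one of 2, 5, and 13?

1365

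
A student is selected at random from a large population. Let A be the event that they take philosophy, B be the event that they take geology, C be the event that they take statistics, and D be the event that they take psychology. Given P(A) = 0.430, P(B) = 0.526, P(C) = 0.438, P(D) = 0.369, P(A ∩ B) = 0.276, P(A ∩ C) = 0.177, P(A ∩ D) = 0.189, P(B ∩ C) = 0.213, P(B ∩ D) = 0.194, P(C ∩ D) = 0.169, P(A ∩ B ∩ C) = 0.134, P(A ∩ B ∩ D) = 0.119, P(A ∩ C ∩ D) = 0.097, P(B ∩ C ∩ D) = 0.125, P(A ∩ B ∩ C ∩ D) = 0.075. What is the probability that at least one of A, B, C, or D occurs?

0.945

By inclusion-exclusion,
P(A ∪ B ∪ C ∪ D) = 0.430 + 0.526 + 0.438 + 0.369 − 0.276 − 0.177 − 0.189 − 0.213 − 0.194 − 0.169 + 0.134 + 0.119 + 0.097 + 0.125 − 0.075 = 0.945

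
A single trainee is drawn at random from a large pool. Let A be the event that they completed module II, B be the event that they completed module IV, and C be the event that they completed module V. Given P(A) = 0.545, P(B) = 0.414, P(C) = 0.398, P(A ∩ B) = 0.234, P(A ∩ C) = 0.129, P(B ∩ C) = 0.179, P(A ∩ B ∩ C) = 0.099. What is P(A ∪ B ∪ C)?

Apply inclusion-exclusion:
P(A ∪ B ∪ C) = 0.545 + 0.414 + 0.398 − 0.234 − 0.129 − 0.179 + 0.099 = 0.914

0.914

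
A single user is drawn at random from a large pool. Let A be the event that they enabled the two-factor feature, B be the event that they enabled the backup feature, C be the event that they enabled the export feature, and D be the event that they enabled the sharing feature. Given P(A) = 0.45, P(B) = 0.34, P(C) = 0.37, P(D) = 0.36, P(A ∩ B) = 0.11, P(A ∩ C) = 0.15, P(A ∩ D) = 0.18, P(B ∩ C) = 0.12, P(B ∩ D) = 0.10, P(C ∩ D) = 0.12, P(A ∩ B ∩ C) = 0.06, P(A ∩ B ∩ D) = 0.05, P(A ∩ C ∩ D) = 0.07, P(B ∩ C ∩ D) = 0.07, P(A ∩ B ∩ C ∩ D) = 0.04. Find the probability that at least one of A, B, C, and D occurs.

Inclusion–exclusion gives
P(A ∪ B ∪ C ∪ D) = 0.45 + 0.34 + 0.37 + 0.36 − 0.11 − 0.15 − 0.18 − 0.12 − 0.10 − 0.12 + 0.06 + 0.05 + 0.07 + 0.07 − 0.04 = 0.95

0.95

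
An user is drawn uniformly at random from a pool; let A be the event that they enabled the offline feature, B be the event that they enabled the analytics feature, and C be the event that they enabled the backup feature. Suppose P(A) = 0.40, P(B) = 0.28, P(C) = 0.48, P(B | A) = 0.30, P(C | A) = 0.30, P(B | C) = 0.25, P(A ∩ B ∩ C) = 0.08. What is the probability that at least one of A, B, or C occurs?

0.88

P(A ∩ B) = P(A)·P(B|A) = 0.40 × 0.30 = 0.12
P(A ∩ C) = P(A)·P(C|A) = 0.40 × 0.30 = 0.12
P(B ∩ C) = P(C)·P(B|C) = 0.48 × 0.25 = 0.12
Inclusion–exclusion gives
P(A ∪ B ∪ C) = 0.40 + 0.28 + 0.48 − 0.12 − 0.12 − 0.12 + 0.08 = 0.88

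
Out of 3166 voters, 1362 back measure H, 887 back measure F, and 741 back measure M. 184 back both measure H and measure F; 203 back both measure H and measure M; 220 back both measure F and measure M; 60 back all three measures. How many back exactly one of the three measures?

Using the inclusion–exclusion count for exactly one event:
|exactly one| = 1362 + 887 + 741 − 2·184 − 2·203 − 2·220 + 3·60 = 1956

1956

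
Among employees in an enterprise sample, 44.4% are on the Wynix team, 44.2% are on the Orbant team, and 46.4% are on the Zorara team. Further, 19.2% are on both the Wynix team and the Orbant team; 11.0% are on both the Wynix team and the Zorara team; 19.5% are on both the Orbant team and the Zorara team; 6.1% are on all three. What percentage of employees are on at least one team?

91.4%

By inclusion–exclusion:
P(≥1) = 44.4 + 44.2 + 46.4 − 19.2 − 11.0 − 19.5 + 6.1 = 91.4%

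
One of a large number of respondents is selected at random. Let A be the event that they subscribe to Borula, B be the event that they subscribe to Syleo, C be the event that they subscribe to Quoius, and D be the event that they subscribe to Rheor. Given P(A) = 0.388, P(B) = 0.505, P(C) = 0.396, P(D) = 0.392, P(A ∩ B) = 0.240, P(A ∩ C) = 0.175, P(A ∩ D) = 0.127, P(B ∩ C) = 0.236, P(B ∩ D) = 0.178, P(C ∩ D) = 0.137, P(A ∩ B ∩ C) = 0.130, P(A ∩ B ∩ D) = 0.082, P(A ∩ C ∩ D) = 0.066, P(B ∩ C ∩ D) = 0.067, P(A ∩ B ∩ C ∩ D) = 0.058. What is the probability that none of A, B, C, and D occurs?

0.125

P(A ∪ B ∪ C ∪ D) = 0.388 + 0.505 + 0.396 + 0.392 − 0.240 − 0.175 − 0.127 − 0.236 − 0.178 − 0.137 + 0.130 + 0.082 + 0.066 + 0.067 − 0.058 = 0.875
P(none) = 1 − 0.875 = 0.125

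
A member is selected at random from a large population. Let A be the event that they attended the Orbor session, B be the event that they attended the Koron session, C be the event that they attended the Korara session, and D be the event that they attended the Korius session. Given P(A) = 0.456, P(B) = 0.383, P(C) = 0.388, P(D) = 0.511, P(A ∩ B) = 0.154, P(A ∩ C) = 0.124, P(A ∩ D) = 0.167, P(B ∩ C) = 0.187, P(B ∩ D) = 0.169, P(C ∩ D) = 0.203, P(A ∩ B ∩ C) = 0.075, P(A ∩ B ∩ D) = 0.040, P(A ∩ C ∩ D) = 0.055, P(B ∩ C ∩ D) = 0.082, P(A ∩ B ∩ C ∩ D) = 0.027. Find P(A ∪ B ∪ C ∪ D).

0.959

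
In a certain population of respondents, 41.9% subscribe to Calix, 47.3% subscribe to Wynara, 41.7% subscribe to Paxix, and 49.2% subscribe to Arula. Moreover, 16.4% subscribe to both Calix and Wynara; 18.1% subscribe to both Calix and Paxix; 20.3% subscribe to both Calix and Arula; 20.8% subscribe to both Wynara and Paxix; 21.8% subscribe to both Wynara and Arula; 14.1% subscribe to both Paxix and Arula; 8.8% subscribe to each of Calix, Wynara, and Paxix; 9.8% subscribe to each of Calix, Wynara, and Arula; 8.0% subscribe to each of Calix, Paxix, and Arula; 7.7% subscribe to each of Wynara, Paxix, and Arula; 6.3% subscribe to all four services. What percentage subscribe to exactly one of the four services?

34.8%

By inclusion–exclusion (exactly-one form):
P(exactly one) = 41.9 + 47.3 + 41.7 + 49.2 − 2·16.4 − 2·18.1 − 2·20.3 − 2·20.8 − 2·21.8 − 2·14.1 + 3·8.8 + 3·9.8 + 3·8.0 + 3·7.7 − 4·6.3 = 34.8%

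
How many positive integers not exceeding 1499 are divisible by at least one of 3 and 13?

499 + 115 − 38 = 576

576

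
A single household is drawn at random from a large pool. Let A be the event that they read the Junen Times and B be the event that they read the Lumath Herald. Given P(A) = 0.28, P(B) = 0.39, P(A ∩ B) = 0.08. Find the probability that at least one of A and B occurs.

P(A ∪ B) = 0.28 + 0.39 − 0.08 = 0.59

0.59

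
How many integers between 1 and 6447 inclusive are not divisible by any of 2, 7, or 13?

By inclusion–exclusion:
⌊6447/2⌋ + ⌊6447/7⌋ + ⌊6447/13⌋ − ⌊6447/14⌋ − ⌊6447/26⌋ − ⌊6447/91⌋ + ⌊6447/182⌋ = 3223 + 921 + 495 − 460 − 247 − 70 + 35 = 3897
6447 − 3897 = 2550

2550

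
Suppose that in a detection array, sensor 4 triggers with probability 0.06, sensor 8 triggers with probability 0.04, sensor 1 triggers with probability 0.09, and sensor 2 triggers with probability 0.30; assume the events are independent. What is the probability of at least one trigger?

Independence gives P(none) = ∏(1 − pᵢ).
P(none) = (1 − 0.06) × (1 − 0.04) × (1 − 0.09) × (1 − 0.30) = 0.94 × 0.96 × 0.91 × 0.70 = 0.5748288
P(at least one) = 1 − 0.5748288 = 0.4251712

0.4251712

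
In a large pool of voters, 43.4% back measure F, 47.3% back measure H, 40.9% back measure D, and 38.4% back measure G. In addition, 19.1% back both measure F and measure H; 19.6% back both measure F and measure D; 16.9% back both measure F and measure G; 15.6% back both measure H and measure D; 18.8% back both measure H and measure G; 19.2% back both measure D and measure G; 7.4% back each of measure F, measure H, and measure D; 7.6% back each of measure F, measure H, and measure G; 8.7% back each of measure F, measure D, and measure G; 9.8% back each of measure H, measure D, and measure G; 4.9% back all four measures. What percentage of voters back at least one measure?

P(union) = 43.4 + 47.3 + 40.9 + 38.4 − 19.1 − 19.6 − 16.9 − 15.6 − 18.8 − 19.2 + 7.4 + 7.6 + 8.7 + 9.8 − 4.9 = 89.4%

89.4%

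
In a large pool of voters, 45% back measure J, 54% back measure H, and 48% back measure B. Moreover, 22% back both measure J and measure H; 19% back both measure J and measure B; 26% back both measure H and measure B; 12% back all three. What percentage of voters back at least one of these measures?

92%

Apply inclusion-exclusion:
P(≥1) = 45 + 54 + 48 − 22 − 19 − 26 + 12 = 92%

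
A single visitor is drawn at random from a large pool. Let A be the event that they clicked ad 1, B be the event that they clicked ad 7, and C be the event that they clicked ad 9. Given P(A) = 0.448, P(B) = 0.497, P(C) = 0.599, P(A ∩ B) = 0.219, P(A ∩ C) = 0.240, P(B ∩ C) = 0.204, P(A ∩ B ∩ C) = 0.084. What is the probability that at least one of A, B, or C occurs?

0.965

P(A ∪ B ∪ C) = 0.448 + 0.497 + 0.599 − 0.219 − 0.240 − 0.204 + 0.084 = 0.965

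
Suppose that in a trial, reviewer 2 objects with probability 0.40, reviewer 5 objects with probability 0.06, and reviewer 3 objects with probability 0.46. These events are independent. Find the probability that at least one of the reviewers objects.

Since the events are independent, P(none) is the product of the individual non-occurrence probabilities.
P(none) = (1 − 0.40) × (1 − 0.06) × (1 − 0.46) = 0.60 × 0.94 × 0.54 = 0.30456
P(at least one) = 1 − 0.30456 = 0.69544

0.69544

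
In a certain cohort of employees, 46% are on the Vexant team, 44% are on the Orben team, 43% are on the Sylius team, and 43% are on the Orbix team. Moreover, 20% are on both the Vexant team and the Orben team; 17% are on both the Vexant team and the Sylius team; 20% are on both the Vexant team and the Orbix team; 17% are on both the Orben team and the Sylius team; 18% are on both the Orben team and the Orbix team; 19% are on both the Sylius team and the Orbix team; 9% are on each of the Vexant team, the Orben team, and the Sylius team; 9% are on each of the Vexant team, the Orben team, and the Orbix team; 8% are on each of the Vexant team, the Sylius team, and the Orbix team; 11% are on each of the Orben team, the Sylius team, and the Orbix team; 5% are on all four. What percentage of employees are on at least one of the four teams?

97%

P(union) = 46 + 44 + 43 + 43 − 20 − 17 − 20 − 17 − 18 − 19 + 9 + 9 + 8 + 11 − 5 = 97%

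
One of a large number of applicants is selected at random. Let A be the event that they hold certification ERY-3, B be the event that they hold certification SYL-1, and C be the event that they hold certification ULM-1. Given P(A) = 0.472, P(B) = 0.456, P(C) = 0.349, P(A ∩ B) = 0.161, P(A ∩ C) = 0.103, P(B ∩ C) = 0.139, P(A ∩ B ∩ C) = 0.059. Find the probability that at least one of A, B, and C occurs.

0.933

Apply inclusion-exclusion:
P(A ∪ B ∪ C) = 0.472 + 0.456 + 0.349 − 0.161 − 0.103 − 0.139 + 0.059 = 0.933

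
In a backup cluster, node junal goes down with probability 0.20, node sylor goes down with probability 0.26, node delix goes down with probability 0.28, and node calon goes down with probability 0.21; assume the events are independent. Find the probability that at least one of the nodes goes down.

0.6632704

Since the events are independent, P(none) is the product of the individual non-occurrence probabilities.
P(none) = (1 − 0.20) × (1 − 0.26) × (1 − 0.28) × (1 − 0.21) = 0.80 × 0.74 × 0.72 × 0.79 = 0.3367296
P(at least one) = 1 − 0.3367296 = 0.6632704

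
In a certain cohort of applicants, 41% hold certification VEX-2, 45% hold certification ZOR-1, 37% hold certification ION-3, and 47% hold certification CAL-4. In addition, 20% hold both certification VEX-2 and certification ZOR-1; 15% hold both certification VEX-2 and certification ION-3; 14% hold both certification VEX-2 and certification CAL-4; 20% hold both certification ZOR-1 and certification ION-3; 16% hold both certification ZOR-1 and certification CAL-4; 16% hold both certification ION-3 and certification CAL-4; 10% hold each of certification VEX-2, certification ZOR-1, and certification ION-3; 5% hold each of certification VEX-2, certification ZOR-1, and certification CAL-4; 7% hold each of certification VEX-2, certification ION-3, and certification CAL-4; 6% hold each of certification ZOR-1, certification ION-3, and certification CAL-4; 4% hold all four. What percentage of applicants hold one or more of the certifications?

93%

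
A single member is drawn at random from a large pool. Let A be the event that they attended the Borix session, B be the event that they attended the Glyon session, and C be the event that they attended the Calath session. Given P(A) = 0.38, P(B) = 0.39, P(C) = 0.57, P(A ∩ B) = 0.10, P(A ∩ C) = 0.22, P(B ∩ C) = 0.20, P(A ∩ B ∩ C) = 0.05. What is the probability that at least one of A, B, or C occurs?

Apply inclusion-exclusion:
P(A ∪ B ∪ C) = 0.38 + 0.39 + 0.57 − 0.10 − 0.22 − 0.20 + 0.05 = 0.87

0.87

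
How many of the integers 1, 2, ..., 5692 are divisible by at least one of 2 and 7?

3253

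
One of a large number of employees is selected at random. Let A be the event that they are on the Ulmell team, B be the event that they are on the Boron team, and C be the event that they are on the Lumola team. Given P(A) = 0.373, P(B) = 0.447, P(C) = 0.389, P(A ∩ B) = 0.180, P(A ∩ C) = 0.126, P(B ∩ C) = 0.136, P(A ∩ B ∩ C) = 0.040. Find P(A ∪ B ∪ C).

0.807

P(A ∪ B ∪ C) = 0.373 + 0.447 + 0.389 − 0.180 − 0.126 − 0.136 + 0.040 = 0.807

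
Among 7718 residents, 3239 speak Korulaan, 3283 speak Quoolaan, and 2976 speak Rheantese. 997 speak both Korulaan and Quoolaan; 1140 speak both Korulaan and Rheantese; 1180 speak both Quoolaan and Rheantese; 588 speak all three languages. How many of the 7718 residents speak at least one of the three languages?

6769

Inclusion–exclusion gives
|union| = 3239 + 3283 + 2976 − 997 − 1140 − 1180 + 588 = 6769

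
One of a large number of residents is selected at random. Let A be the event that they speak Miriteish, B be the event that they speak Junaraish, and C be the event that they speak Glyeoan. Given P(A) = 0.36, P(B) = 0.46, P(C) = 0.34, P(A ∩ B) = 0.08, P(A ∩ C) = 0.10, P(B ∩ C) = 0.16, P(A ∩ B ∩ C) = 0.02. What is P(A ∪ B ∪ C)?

0.84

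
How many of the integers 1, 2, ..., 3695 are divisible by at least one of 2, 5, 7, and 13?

Inclusion–exclusion gives
1847 + 739 + 527 + 284 − 369 − 263 − 142 − 105 − 56 − 40 + 52 + 28 + 20 + 8 − 4 = 2526

2526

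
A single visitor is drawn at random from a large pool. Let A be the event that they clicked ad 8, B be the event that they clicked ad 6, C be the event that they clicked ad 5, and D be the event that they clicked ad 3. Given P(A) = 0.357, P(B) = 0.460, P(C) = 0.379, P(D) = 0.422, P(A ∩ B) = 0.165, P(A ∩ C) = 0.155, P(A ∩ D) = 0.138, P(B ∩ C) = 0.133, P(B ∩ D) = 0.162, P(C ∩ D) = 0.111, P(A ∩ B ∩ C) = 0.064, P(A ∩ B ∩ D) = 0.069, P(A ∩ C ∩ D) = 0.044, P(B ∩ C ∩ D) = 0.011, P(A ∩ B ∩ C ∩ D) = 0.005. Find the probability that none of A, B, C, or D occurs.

0.063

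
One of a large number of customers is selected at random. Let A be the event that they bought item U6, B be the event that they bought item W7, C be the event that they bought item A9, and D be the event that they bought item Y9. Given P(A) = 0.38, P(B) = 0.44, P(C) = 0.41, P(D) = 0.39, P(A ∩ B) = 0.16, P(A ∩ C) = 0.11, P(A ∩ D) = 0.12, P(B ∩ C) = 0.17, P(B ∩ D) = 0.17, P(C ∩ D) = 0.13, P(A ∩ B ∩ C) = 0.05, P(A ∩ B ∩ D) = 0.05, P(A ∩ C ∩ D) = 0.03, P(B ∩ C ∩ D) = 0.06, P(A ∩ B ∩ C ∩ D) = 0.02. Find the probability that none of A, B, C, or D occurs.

Apply inclusion-exclusion:
P(A ∪ B ∪ C ∪ D) = 0.38 + 0.44 + 0.41 + 0.39 − 0.16 − 0.11 − 0.12 − 0.17 − 0.17 − 0.13 + 0.05 + 0.05 + 0.03 + 0.06 − 0.02 = 0.93
P(none) = 1 − 0.93 = 0.07

0.07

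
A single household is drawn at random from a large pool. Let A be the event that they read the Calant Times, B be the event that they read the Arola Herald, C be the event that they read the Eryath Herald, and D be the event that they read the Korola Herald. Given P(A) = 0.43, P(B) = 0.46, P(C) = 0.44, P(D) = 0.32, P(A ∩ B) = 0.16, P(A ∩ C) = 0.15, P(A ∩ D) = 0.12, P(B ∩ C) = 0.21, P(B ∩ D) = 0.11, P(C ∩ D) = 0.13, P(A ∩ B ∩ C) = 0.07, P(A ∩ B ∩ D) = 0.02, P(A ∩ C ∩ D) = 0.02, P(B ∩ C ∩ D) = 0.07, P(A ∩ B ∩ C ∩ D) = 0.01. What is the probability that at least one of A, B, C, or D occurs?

0.94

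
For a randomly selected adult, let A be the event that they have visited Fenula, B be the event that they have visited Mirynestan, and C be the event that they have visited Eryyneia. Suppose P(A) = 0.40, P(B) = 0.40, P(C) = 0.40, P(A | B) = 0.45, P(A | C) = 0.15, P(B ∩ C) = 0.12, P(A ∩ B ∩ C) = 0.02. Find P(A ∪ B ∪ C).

P(A ∩ B) = P(B)·P(A|B) = 0.40 × 0.45 = 0.18
P(A ∩ C) = P(C)·P(A|C) = 0.40 × 0.15 = 0.06
P(A ∪ B ∪ C) = 0.40 + 0.40 + 0.40 − 0.18 − 0.06 − 0.12 + 0.02 = 0.86

0.86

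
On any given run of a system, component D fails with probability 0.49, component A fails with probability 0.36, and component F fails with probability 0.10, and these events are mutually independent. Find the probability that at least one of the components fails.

0.70624

P(none) = (1 − 0.49) × (1 − 0.36) × (1 − 0.10) = 0.51 × 0.64 × 0.90 = 0.29376
P(at least one) = 1 − 0.29376 = 0.70624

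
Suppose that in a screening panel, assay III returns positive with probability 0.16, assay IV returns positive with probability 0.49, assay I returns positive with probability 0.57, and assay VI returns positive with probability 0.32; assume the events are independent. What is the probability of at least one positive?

P(none) = (1 − 0.16) × (1 − 0.49) × (1 − 0.57) × (1 − 0.32) = 0.84 × 0.51 × 0.43 × 0.68 = 0.12526416
P(at least one) = 1 − 0.12526416 = 0.87473584

0.87473584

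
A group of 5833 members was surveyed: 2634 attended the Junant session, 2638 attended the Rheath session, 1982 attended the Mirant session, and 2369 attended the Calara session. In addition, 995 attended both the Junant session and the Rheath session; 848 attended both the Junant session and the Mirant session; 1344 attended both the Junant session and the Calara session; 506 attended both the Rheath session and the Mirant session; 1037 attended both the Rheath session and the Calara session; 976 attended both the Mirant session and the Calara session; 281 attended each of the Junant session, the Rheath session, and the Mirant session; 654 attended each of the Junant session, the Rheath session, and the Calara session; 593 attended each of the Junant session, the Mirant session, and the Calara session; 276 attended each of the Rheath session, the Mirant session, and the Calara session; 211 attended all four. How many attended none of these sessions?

323

By inclusion–exclusion:
|union| = 2634 + 2638 + 1982 + 2369 − 995 − 848 − 1344 − 506 − 1037 − 976 + 281 + 654 + 593 + 276 − 211 = 5510
None: 5833 − 5510 = 323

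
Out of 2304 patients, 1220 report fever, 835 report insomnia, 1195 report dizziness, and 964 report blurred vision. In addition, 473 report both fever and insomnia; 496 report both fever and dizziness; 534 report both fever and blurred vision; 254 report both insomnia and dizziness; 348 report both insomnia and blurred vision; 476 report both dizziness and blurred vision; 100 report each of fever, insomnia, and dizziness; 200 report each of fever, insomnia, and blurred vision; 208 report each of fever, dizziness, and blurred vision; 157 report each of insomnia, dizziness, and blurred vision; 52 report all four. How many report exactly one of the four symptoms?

839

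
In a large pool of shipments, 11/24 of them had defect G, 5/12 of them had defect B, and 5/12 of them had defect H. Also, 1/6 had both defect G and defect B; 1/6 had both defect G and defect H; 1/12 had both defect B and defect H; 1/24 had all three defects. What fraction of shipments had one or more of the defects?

11/12

Using inclusion–exclusion:
P(union) = 11/24 + 5/12 + 5/12 − 1/6 − 1/6 − 1/12 + 1/24 = 11/12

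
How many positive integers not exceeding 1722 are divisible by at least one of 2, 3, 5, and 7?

By inclusion-exclusion,
861 + 574 + 344 + 246 − 287 − 172 − 123 − 114 − 82 − 49 + 57 + 41 + 24 + 16 − 8 = 1328

1328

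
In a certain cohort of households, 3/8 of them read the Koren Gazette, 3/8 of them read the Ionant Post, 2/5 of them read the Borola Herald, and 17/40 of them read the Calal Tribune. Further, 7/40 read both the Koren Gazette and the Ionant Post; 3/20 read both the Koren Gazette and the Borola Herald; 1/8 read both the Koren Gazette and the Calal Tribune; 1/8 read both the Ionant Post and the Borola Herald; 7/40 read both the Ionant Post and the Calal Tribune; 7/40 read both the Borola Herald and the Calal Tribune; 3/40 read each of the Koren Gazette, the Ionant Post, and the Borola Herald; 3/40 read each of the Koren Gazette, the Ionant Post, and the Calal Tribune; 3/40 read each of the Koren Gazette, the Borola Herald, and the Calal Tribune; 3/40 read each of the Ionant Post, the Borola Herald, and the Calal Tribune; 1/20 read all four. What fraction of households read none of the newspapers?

1/10

P(≥1) = 3/8 + 3/8 + 2/5 + 17/40 − 7/40 − 3/20 − 1/8 − 1/8 − 7/40 − 7/40 + 3/40 + 3/40 + 3/40 + 3/40 − 1/20 = 9/10
P(none) = 1 − 9/10 = 1/10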